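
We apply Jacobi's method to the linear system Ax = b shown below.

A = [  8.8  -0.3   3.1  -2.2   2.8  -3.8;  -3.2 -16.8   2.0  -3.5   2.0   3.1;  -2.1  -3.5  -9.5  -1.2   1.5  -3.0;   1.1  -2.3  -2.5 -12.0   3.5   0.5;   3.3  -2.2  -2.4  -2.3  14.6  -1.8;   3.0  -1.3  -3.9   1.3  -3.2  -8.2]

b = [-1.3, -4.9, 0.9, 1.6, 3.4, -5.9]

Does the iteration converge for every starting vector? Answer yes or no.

yes

Let D = diag(8.8, -16.8, -9.5, -12, 14.6, -8.2); L, U the strict triangles.
Jacobi: T = -D⁻¹(L+U), T[0,4] = -(2.8)/(8.8) = -0.3182; T[0,0] = 0.
  T[0,:] = [+0.0000  +0.0341  -0.3523  +0.2500  -0.3182  +0.4318]
  T[1,:] = [-0.1905  +0.0000  +0.1190  -0.2083  +0.1190  +0.1845]
  T[2,:] = [-0.2211  -0.3684  +0.0000  -0.1263  +0.1579  -0.3158]
  T[3,:] = [+0.0917  -0.1917  -0.2083  +0.0000  +0.2917  +0.0417]
  T[4,:] = [-0.2260  +0.1507  +0.1644  +0.1575  +0.0000  +0.1233]
  T[5,:] = [+0.3659  -0.1585  -0.4756  +0.1585  -0.3902  +0.0000]
|eigenvalues of T|: 0.8230, 0.4751, 0.2803, 0.2803, 0.2000, 0.0550.
ρ = 0.8230; 0.8230 < 1, so it converges for any x₀.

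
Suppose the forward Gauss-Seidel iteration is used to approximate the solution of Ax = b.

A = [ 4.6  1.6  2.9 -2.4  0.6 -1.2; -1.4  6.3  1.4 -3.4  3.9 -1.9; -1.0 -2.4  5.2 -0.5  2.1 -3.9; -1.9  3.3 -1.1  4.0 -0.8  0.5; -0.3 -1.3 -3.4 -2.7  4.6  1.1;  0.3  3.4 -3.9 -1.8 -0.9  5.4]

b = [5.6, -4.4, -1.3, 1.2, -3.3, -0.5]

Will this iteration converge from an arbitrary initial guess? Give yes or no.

A = D + L + U where D = diag(4.6, 6.3, 5.2, 4, 4.6, 5.4).
Gauss-Seidel: T = -(D+L)⁻¹U, row 0 first, T[0,5] = -(-1.2)/(4.6) = +0.2609; later rows by forward substitution.
  T[0,:] = [+0.0000, -0.3478, -0.6304, +0.5217, -0.1304, +0.2609]
  T[1,:] = [+0.0000, -0.0773, -0.3623, +0.6556, -0.6480, +0.3596]
  T[2,:] = [+0.0000, -0.1026, -0.2885, +0.4991, -0.7280, +0.9661]
  T[3,:] = [+0.0000, -0.1297, -0.0799, -0.1558, +0.4725, -0.0320]
  T[4,:] = [+0.0000, -0.1964, -0.4036, +0.4967, -0.4524, +0.5748]
  T[5,:] = [+0.0000, -0.0820, -0.0391, -0.0505, -0.0284, +0.5420]
|λ(T)| sorted: 1.1509, 0.5133, 0.1530, 0.1530, 0.0014, 0.0000.
spectral radius ρ = 1.1509; 1.1509 > 1, so it fails to converge.

no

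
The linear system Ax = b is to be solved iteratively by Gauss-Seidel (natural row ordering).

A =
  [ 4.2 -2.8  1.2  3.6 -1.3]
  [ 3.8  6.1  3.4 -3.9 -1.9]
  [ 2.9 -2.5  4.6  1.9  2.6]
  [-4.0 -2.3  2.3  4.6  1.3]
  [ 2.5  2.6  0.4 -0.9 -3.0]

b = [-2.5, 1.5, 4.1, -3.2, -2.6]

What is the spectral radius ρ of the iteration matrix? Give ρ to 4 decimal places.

1.3939

Let D = diag(4.2, 6.1, 4.6, 4.6, -3); L, U the strict triangles.
GS T = -(D+L)⁻¹U: row 0 first, T[0,3] = -(3.6)/(4.2) = -0.8571; later rows by forward substitution.
  T[0,:] = [+0.0000  +0.6667  -0.2857  -0.8571  +0.3095]
  T[1,:] = [+0.0000  -0.4153  -0.3794  +1.1733  +0.1187]
  T[2,:] = [+0.0000  -0.6460  -0.0261  +0.7650  -0.6959]
  T[3,:] = [+0.0000  +0.6951  -0.4251  -0.5412  +0.3938]
  T[4,:] = [+0.0000  -0.0990  -0.4428  +0.5669  +0.1498]
moduli |λ_i(T)| = 1.3939, 0.9296, 0.4329, 0.0644, 0.0000.
ρ(T) = max|λ| = 1.3939; 1.3939 > 1: divergent.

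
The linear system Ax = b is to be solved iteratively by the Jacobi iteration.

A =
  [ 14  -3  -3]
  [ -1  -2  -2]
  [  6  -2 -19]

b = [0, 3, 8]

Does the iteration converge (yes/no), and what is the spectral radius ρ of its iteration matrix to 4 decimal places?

Split A = D + L + U, D = diag(14, -2, -19).
Jacobi T = -D⁻¹(L+U): T[1,2] = -(-2)/(-2) = -1.0000; T[1,1] = 0.
  T[0,:] = [+0.0000  +0.2143  +0.2143]
  T[1,:] = [-0.5000  +0.0000  -1.0000]
  T[2,:] = [+0.3158  -0.1053  +0.0000]
|roots of det(T-λI)|: 0.4403, 0.3579, 0.3579.
ρ = 0.4403; 0.4403 < 1 ⇒ converges.

yes, ρ = 0.4403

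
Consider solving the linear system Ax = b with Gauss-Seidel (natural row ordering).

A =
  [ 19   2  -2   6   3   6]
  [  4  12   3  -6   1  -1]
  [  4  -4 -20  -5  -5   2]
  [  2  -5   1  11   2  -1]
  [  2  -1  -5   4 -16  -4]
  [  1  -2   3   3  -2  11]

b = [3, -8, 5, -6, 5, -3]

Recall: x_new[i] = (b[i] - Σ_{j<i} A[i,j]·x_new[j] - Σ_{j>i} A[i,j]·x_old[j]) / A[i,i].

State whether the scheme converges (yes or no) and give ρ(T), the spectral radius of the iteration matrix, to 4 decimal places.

yes, ρ = 0.6426

A = D + L + U where D = diag(19, 12, -20, 11, -16, 11).
T_GS = -(D+L)⁻¹U: row 0 first, T[0,3] = -(6)/(19) = -0.3158; later rows by forward substitution.
  T[0,:] = [+0.0000, -0.1053, +0.1053, -0.3158, -0.1579, -0.3158]
  T[1,:] = [+0.0000, +0.0351, -0.2851, +0.6053, -0.0307, +0.1886]
  T[2,:] = [+0.0000, -0.0281, +0.0781, -0.4342, -0.2754, -0.0009]
  T[3,:] = [+0.0000, +0.0376, -0.1558, +0.3720, -0.1420, +0.2341]
  T[4,:] = [+0.0000, +0.0028, -0.0324, +0.1514, +0.0328, -0.2425]
  T[5,:] = [+0.0000, +0.0139, -0.0461, +0.1832, +0.1286, -0.0447]
|roots of det(T-λI)|: 0.6426, 0.1971, 0.1971, 0.0330, 0.0330, 0.0000.
spectral radius ρ = 0.6426; 0.6426 < 1: convergent.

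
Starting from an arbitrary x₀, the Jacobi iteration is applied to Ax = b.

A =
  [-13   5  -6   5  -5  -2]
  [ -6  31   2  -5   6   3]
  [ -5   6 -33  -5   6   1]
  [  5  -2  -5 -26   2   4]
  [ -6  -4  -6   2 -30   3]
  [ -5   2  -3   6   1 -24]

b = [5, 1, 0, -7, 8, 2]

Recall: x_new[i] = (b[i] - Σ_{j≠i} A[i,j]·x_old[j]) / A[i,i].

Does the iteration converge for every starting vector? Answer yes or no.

Split A = D + L + U, D = diag(-13, 31, -33, -26, -30, -24).
T_J = -D⁻¹(L+U): T[3,2] = -(-5)/(-26) = -0.1923; T[3,3] = 0.
  T[0,:] = [+0.0000, +0.3846, -0.4615, +0.3846, -0.3846, -0.1538]
  T[1,:] = [+0.1935, +0.0000, -0.0645, +0.1613, -0.1935, -0.0968]
  T[2,:] = [-0.1515, +0.1818, +0.0000, -0.1515, +0.1818, +0.0303]
  T[3,:] = [+0.1923, -0.0769, -0.1923, +0.0000, +0.0769, +0.1538]
  T[4,:] = [-0.2000, -0.1333, -0.2000, +0.0667, +0.0000, +0.1000]
  T[5,:] = [-0.2083, +0.0833, -0.1250, +0.2500, +0.0417, +0.0000]
|λ(T)| sorted: 0.5972, 0.4094, 0.3519, 0.2643, 0.0794, 0.0794.
ρ = 0.5972; 0.5972 < 1, so it converges for any x₀.

yes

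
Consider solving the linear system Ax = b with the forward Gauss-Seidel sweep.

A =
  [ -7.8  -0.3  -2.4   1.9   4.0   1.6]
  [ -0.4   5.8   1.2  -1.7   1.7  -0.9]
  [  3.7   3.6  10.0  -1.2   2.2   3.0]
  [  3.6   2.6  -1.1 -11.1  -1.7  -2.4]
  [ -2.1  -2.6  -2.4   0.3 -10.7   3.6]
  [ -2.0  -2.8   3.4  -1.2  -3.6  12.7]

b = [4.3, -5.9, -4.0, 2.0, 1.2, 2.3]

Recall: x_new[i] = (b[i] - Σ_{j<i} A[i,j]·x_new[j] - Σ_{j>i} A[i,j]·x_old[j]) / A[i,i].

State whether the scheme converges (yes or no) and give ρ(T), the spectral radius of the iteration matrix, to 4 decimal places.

Split A = D + L + U, D = diag(-7.8, 5.8, 10, -11.1, -10.7, 12.7).
GS T = -(D+L)⁻¹U: row 0 first, T[0,2] = -(-2.4)/(-7.8) = -0.3077; later rows by forward substitution.
  T[0,:] = [+0.0000  -0.0385  -0.3077  +0.2436  +0.5128  +0.2051]
  T[1,:] = [+0.0000  -0.0027  -0.2281  +0.3099  -0.2577  +0.1693]
  T[2,:] = [+0.0000  +0.0152  +0.1960  -0.0817  -0.3170  -0.4369]
  T[3,:] = [+0.0000  -0.0146  -0.1726  +0.1597  -0.0158  -0.0667]
  T[4,:] = [+0.0000  +0.0044  +0.0670  -0.1003  +0.0326  +0.3512]
  T[5,:] = [+0.0000  -0.0108  -0.1485  +0.1152  +0.1165  +0.2798]
|λ(T)| sorted: 0.5838, 0.1590, 0.1590, 0.0472, 0.0111, 0.0000.
ρ = 0.5838; 0.5838 < 1: convergent.

yes, ρ = 0.5838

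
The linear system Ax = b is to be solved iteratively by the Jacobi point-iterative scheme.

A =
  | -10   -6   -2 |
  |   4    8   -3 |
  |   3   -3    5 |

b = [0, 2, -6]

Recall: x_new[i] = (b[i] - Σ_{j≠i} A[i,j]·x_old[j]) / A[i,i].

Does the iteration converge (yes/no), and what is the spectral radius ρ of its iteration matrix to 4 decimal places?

Diagonal D = diag(-10, 8, 5); L, U strict lower/upper.
Jacobi: T = -D⁻¹(L+U), T[0,2] = -(-2)/(-10) = -0.2000; T[0,0] = 0.
  T[0,:] = [+0.0000  -0.6000  -0.2000]
  T[1,:] = [-0.5000  +0.0000  +0.3750]
  T[2,:] = [-0.6000  +0.6000  +0.0000]
moduli |λ_i(T)| = 0.9251, 0.5187, 0.4064.
ρ(T) = max|λ| = 0.9251; 0.9251 < 1: convergent.

yes, ρ = 0.9251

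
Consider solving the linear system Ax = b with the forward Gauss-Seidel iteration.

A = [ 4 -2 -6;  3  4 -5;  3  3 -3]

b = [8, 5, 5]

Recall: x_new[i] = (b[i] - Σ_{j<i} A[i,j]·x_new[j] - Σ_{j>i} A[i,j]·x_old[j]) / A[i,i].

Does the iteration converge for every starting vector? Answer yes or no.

no

Write A = D+L+U with D = diag(4, 4, -3).
T_GS = -(D+L)⁻¹U: row 0 first, T[0,2] = -(-6)/(4) = +1.5000; later rows by forward substitution.
  T[0,:] = [+0.0000, +0.5000, +1.5000]
  T[1,:] = [+0.0000, -0.3750, +0.1250]
  T[2,:] = [+0.0000, +0.1250, +1.6250]
moduli |λ_i(T)| = 1.6328, 0.3828, 0.0000.
spectral radius ρ = 1.6328; 1.6328 > 1, so it fails to converge.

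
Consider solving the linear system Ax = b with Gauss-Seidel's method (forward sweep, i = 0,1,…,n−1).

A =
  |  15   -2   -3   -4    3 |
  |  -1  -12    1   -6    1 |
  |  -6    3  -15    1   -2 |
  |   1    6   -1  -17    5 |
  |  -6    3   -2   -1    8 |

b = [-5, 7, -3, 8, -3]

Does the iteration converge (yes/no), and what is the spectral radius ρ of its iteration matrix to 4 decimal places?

yes, ρ = 0.5415

Write A = D+L+U with D = diag(15, -12, -15, -17, 8).
GS T = -(D+L)⁻¹U: row 0 first, T[0,1] = -(-2)/(15) = +0.1333; later rows by forward substitution.
  T[0,:] = [+0.0000  +0.1333  +0.2000  +0.2667  -0.2000]
  T[1,:] = [+0.0000  -0.0111  +0.0667  -0.5222  +0.1000]
  T[2,:] = [+0.0000  -0.0556  -0.0667  -0.1444  -0.0333]
  T[3,:] = [+0.0000  +0.0072  +0.0392  -0.1601  +0.3196]
  T[4,:] = [+0.0000  +0.0912  +0.1132  +0.3397  -0.1559]
moduli |λ_i(T)| = 0.5415, 0.1674, 0.1674, 0.0108, 0.0000.
spectral radius ρ = 0.5415; 0.5415 < 1 ⇒ converges.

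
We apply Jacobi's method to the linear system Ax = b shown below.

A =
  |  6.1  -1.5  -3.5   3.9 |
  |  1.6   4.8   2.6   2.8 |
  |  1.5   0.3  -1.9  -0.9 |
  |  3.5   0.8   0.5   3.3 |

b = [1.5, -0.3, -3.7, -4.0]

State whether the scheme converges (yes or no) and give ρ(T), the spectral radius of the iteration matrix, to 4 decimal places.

Let D = diag(6.1, 4.8, -1.9, 3.3); L, U the strict triangles.
T_J = -D⁻¹(L+U): T[3,0] = -(3.5)/(3.3) = -1.0606; T[3,3] = 0.
  T[0,:] = [+0.0000 +0.2459 +0.5738 -0.6393]
  T[1,:] = [-0.3333 +0.0000 -0.5417 -0.5833]
  T[2,:] = [+0.7895 +0.1579 +0.0000 -0.4737]
  T[3,:] = [-1.0606 -0.2424 -0.1515 +0.0000]
moduli |λ_i(T)| = 1.1638, 0.8522, 0.4908, 0.1792.
spectral radius ρ = 1.1638; 1.1638 > 1 ⇒ diverges.

no, ρ = 1.1638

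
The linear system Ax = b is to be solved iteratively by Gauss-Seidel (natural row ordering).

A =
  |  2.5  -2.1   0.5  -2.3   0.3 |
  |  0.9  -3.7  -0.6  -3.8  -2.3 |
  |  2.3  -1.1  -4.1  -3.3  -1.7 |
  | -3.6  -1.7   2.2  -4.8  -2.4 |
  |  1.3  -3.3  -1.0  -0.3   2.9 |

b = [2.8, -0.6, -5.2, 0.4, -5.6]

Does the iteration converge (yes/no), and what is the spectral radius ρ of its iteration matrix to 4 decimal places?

Split A = D + L + U, D = diag(2.5, -3.7, -4.1, -4.8, 2.9).
GS T = -(D+L)⁻¹U: row 0 first, T[0,2] = -(0.5)/(2.5) = -0.2000; later rows by forward substitution.
  T[0,:] = [+0.0000  +0.8400  -0.2000  +0.9200  -0.1200]
  T[1,:] = [+0.0000  +0.2043  -0.2108  -0.8032  -0.6508]
  T[2,:] = [+0.0000  +0.4164  -0.0556  -0.0733  -0.3073]
  T[3,:] = [+0.0000  -0.5115  +0.1992  -0.4391  -0.3204]
  T[4,:] = [+0.0000  -0.0534  -0.1488  -1.3971  -0.8259]
|eigenvalues of T|: 1.6050, 0.2881, 0.2305, 0.2305, 0.0000.
ρ(T) = max|λ| = 1.6050; 1.6050 > 1 ⇒ diverges.

no, ρ = 1.6050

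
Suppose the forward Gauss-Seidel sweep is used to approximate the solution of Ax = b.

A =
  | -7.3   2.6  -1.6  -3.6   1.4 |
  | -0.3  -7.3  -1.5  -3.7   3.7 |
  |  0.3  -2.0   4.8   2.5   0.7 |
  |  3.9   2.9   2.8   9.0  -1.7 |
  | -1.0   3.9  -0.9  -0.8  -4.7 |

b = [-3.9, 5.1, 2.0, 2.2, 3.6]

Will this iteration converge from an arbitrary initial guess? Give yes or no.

yes

Split A = D + L + U, D = diag(-7.3, -7.3, 4.8, 9, -4.7).
GS T = -(D+L)⁻¹U: row 0 first, T[0,3] = -(-3.6)/(-7.3) = -0.4932; later rows by forward substitution.
  T[0,:] = [+0.0000, +0.3562, -0.2192, -0.4932, +0.1918]
  T[1,:] = [+0.0000, -0.0146, -0.1965, -0.4866, +0.4990]
  T[2,:] = [+0.0000, -0.0284, -0.0682, -0.6928, +0.0501]
  T[3,:] = [+0.0000, -0.1408, +0.1795, +0.5860, -0.0706]
  T[4,:] = [+0.0000, -0.0585, -0.1339, -0.2659, +0.3757]
|roots of det(T-λI)|: 0.5265, 0.3070, 0.0973, 0.0973, 0.0000.
ρ(T) = max|λ| = 0.5265; 0.5265 < 1, so it converges for any x₀.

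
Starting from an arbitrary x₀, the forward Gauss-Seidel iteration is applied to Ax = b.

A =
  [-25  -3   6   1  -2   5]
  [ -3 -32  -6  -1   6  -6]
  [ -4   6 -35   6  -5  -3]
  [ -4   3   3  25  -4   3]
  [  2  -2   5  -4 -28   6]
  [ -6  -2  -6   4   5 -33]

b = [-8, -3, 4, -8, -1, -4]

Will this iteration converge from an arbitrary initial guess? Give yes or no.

Write A = D+L+U with D = diag(-25, -32, -35, 25, -28, -33).
T_GS = -(D+L)⁻¹U: row 0 first, T[0,3] = -(1)/(-25) = +0.0400; later rows by forward substitution.
  T[0,:] = [+0.0000  -0.1200  +0.2400  +0.0400  -0.0800  +0.2000]
  T[1,:] = [+0.0000  +0.0112  -0.2100  -0.0350  +0.1950  -0.2062]
  T[2,:] = [+0.0000  +0.0156  -0.0634  +0.1609  -0.1003  -0.1439]
  T[3,:] = [+0.0000  -0.0224  +0.0712  -0.0087  +0.1358  -0.0460]
  T[4,:] = [+0.0000  -0.0034  +0.0106  +0.0353  -0.0570  +0.2242]
  T[5,:] = [+0.0000  +0.0151  -0.0091  -0.0301  +0.0288  +0.0307]
|λ(T)| sorted: 0.1812, 0.1308, 0.1127, 0.1127, 0.0799, 0.0000.
ρ = 0.1812; 0.1812 < 1: convergent.

yes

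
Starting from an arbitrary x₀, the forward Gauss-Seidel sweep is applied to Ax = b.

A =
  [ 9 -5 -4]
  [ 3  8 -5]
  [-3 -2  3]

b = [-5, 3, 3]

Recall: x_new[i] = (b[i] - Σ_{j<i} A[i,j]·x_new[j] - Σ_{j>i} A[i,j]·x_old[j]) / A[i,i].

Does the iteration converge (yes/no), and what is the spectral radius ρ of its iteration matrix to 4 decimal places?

Split A = D + L + U, D = diag(9, 8, 3).
GS T = -(D+L)⁻¹U: row 0 first, T[0,1] = -(-5)/(9) = +0.5556; later rows by forward substitution.
  T[0,:] = [+0.0000  +0.5556  +0.4444]
  T[1,:] = [+0.0000  -0.2083  +0.4583]
  T[2,:] = [+0.0000  +0.4167  +0.7500]
|eigenvalues of T|: 0.9193, 0.3777, 0.0000.
spectral radius ρ = 0.9193; 0.9193 < 1: convergent.

yes, ρ = 0.9193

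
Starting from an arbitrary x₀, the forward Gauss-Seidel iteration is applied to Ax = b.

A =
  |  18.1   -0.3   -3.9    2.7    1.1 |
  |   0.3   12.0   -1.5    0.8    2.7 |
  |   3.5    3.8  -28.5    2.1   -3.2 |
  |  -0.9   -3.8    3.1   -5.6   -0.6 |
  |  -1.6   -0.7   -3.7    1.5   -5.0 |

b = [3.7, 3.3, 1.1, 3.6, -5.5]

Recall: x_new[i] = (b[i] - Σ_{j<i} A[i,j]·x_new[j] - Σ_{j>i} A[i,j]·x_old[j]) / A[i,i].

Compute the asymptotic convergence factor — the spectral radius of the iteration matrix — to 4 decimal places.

Write A = D+L+U with D = diag(18.1, 12, -28.5, -5.6, -5).
GS T = -(D+L)⁻¹U: row 0 first, T[0,2] = -(-3.9)/(18.1) = +0.2155; later rows by forward substitution.
  T[0,:] = [+0.0000  +0.0166  +0.2155  -0.1492  -0.0608]
  T[1,:] = [+0.0000  -0.0004  +0.1196  -0.0629  -0.2235]
  T[2,:] = [+0.0000  +0.0020  +0.0424  +0.0470  -0.1495]
  T[3,:] = [+0.0000  -0.0013  -0.0923  +0.0927  -0.0285]
  T[4,:] = [+0.0000  -0.0071  -0.1448  +0.0496  +0.1528]
moduli |λ_i(T)| = 0.2640, 0.0340, 0.0340, 0.0172, 0.0000.
ρ(T) = max|λ| = 0.2640; 0.2640 < 1: convergent.

0.2640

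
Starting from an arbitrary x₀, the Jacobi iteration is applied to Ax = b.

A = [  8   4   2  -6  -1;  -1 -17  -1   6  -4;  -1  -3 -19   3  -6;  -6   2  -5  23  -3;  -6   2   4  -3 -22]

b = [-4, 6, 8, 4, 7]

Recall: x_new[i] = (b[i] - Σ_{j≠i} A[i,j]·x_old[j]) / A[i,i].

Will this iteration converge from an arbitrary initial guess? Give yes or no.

yes

Let D = diag(8, -17, -19, 23, -22); L, U the strict triangles.
Jacobi T = -D⁻¹(L+U): T[4,3] = -(-3)/(-22) = -0.1364; T[4,4] = 0.
  T[0,:] = [+0.0000 -0.5000 -0.2500 +0.7500 +0.1250]
  T[1,:] = [-0.0588 +0.0000 -0.0588 +0.3529 -0.2353]
  T[2,:] = [-0.0526 -0.1579 +0.0000 +0.1579 -0.3158]
  T[3,:] = [+0.2609 -0.0870 +0.2174 +0.0000 +0.1304]
  T[4,:] = [-0.2727 +0.0909 +0.1818 -0.1364 +0.0000]
eigenvalue magnitudes: 0.6603, 0.3328, 0.3328, 0.3139, 0.3139.
ρ(T) = max|λ| = 0.6603; 0.6603 < 1, so it converges for any x₀.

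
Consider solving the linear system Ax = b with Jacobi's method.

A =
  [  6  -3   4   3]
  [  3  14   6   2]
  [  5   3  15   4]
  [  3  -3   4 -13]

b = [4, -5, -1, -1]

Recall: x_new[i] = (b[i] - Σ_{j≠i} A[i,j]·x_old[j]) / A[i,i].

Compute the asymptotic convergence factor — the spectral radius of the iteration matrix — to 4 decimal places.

Diagonal D = diag(6, 14, 15, -13); L, U strict lower/upper.
Jacobi T = -D⁻¹(L+U): T[3,1] = -(-3)/(-13) = -0.2308; T[3,3] = 0.
  T[0,:] = [+0.0000  +0.5000  -0.6667  -0.5000]
  T[1,:] = [-0.2143  +0.0000  -0.4286  -0.1429]
  T[2,:] = [-0.3333  -0.2000  +0.0000  -0.2667]
  T[3,:] = [+0.2308  -0.2308  +0.3077  +0.0000]
|eigenvalues of T|: 0.5307, 0.4201, 0.4201, 0.3050.
ρ(T) = max|λ| = 0.5307; 0.5307 < 1: convergent.

0.5307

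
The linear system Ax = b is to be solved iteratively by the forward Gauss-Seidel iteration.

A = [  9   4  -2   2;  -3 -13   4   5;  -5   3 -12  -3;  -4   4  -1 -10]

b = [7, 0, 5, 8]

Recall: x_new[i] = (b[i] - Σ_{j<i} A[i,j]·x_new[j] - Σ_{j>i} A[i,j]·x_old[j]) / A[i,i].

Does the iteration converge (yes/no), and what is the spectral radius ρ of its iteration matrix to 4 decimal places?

yes, ρ = 0.5257

A = D + L + U where D = diag(9, -13, -12, -10).
Gauss-Seidel: T = -(D+L)⁻¹U, row 0 first, T[0,3] = -(2)/(9) = -0.2222; later rows by forward substitution.
  T[0,:] = [+0.0000  -0.4444  +0.2222  -0.2222]
  T[1,:] = [+0.0000  +0.1026  +0.2564  +0.4359]
  T[2,:] = [+0.0000  +0.2108  -0.0285  -0.0484]
  T[3,:] = [+0.0000  +0.1977  +0.0165  +0.2681]
moduli |λ_i(T)| = 0.5257, 0.2773, 0.0938, 0.0000.
ρ = 0.5257; 0.5257 < 1 ⇒ converges.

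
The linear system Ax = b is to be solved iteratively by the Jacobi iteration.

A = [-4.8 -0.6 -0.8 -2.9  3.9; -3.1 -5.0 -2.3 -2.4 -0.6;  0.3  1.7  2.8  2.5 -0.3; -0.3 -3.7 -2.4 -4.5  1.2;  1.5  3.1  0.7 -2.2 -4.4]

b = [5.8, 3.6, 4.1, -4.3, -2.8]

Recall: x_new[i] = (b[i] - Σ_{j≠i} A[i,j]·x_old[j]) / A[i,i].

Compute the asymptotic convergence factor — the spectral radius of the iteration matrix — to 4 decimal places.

1.5067

Let D = diag(-4.8, -5, 2.8, -4.5, -4.4); L, U the strict triangles.
Jacobi T = -D⁻¹(L+U): T[2,3] = -(2.5)/(2.8) = -0.8929; T[2,2] = 0.
  T[0,:] = [+0.0000 -0.1250 -0.1667 -0.6042 +0.8125]
  T[1,:] = [-0.6200 +0.0000 -0.4600 -0.4800 -0.1200]
  T[2,:] = [-0.1071 -0.6071 +0.0000 -0.8929 +0.1071]
  T[3,:] = [-0.0667 -0.8222 -0.5333 +0.0000 +0.2667]
  T[4,:] = [+0.3409 +0.7045 +0.1591 -0.5000 +0.0000]
|λ(T)| sorted: 1.5067, 0.9388, 0.9388, 0.5475, 0.3739.
ρ = 1.5067; 1.5067 > 1 ⇒ diverges.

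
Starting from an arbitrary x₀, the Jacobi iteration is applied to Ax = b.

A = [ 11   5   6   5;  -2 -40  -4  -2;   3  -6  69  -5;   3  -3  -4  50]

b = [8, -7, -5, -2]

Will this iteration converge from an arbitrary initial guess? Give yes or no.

A = D + L + U where D = diag(11, -40, 69, 50).
T_J = -D⁻¹(L+U): T[3,1] = -(-3)/(50) = +0.0600; T[3,3] = 0.
  T[0,:] = [+0.0000 -0.4545 -0.5455 -0.4545]
  T[1,:] = [-0.0500 +0.0000 -0.1000 -0.0500]
  T[2,:] = [-0.0435 +0.0870 +0.0000 +0.0725]
  T[3,:] = [-0.0600 +0.0600 +0.0800 +0.0000]
eigenvalue magnitudes: 0.2818, 0.2241, 0.0754, 0.0177.
ρ = 0.2818; 0.2818 < 1, so it converges for any x₀.

yes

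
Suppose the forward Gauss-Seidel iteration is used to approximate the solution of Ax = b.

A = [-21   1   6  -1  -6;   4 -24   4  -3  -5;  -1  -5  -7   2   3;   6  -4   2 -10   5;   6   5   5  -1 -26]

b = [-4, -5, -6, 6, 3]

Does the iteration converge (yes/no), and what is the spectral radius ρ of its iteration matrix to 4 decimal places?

Let D = diag(-21, -24, -7, -10, -26); L, U the strict triangles.
Gauss-Seidel: T = -(D+L)⁻¹U, row 0 first, T[0,4] = -(-6)/(-21) = -0.2857; later rows by forward substitution.
  T[0,:] = [+0.0000 +0.0476 +0.2857 -0.0476 -0.2857]
  T[1,:] = [+0.0000 +0.0079 +0.2143 -0.1329 -0.2560]
  T[2,:] = [+0.0000 -0.0125 -0.1939 +0.3875 +0.6522]
  T[3,:] = [+0.0000 +0.0229 +0.0469 +0.1021 +0.5614]
  T[4,:] = [+0.0000 +0.0092 +0.0681 +0.0340 -0.0113]
moduli |λ_i(T)| = 0.3362, 0.2112, 0.2112, 0.0174, 0.0000.
ρ = 0.3362; 0.3362 < 1, so it converges for any x₀.

yes, ρ = 0.3362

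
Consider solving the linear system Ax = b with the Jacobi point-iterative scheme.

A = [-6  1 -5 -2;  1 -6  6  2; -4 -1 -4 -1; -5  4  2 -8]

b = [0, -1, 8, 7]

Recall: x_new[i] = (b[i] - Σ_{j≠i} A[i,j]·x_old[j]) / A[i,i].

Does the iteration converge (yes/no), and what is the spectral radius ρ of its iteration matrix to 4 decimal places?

no, ρ = 1.1469

Split A = D + L + U, D = diag(-6, -6, -4, -8).
T_J = -D⁻¹(L+U): T[1,0] = -(1)/(-6) = +0.1667; T[1,1] = 0.
  T[0,:] = [+0.0000 +0.1667 -0.8333 -0.3333]
  T[1,:] = [+0.1667 +0.0000 +1.0000 +0.3333]
  T[2,:] = [-1.0000 -0.2500 +0.0000 -0.2500]
  T[3,:] = [-0.6250 +0.5000 +0.2500 +0.0000]
|roots of det(T-λI)|: 1.1469, 0.7245, 0.2927, 0.2927.
ρ(T) = max|λ| = 1.1469; 1.1469 > 1 ⇒ diverges.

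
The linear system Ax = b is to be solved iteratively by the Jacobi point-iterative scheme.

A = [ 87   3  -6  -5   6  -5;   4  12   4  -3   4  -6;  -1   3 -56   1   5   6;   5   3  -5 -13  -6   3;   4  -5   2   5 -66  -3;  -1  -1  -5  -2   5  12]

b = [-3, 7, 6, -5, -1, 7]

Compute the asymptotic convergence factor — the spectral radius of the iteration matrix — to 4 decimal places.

0.4774

Write A = D+L+U with D = diag(87, 12, -56, -13, -66, 12).
Jacobi T = -D⁻¹(L+U): T[5,0] = -(-1)/(12) = +0.0833; T[5,5] = 0.
  T[0,:] = [+0.0000  -0.0345  +0.0690  +0.0575  -0.0690  +0.0575]
  T[1,:] = [-0.3333  +0.0000  -0.3333  +0.2500  -0.3333  +0.5000]
  T[2,:] = [-0.0179  +0.0536  +0.0000  +0.0179  +0.0893  +0.1071]
  T[3,:] = [+0.3846  +0.2308  -0.3846  +0.0000  -0.4615  +0.2308]
  T[4,:] = [+0.0606  -0.0758  +0.0303  +0.0758  +0.0000  -0.0455]
  T[5,:] = [+0.0833  +0.0833  +0.4167  +0.1667  -0.4167  +0.0000]
|roots of det(T-λI)|: 0.4774, 0.3657, 0.3657, 0.1519, 0.1519, 0.1401.
ρ(T) = max|λ| = 0.4774; 0.4774 < 1 ⇒ converges.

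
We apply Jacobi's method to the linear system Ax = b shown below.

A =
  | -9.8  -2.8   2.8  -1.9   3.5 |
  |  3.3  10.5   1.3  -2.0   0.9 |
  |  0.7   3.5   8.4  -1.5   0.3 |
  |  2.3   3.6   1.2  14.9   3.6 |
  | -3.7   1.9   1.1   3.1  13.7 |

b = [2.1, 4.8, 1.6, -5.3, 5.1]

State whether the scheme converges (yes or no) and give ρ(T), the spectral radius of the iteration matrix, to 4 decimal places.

yes, ρ = 0.5973

Diagonal D = diag(-9.8, 10.5, 8.4, 14.9, 13.7); L, U strict lower/upper.
Jacobi: T = -D⁻¹(L+U), T[2,3] = -(-1.5)/(8.4) = +0.1786; T[2,2] = 0.
  T[0,:] = [+0.0000  -0.2857  +0.2857  -0.1939  +0.3571]
  T[1,:] = [-0.3143  +0.0000  -0.1238  +0.1905  -0.0857]
  T[2,:] = [-0.0833  -0.4167  +0.0000  +0.1786  -0.0357]
  T[3,:] = [-0.1544  -0.2416  -0.0805  +0.0000  -0.2416]
  T[4,:] = [+0.2701  -0.1387  -0.0803  -0.2263  +0.0000]
moduli |λ_i(T)| = 0.5973, 0.3408, 0.3408, 0.2380, 0.1811.
ρ = 0.5973; 0.5973 < 1, so it converges for any x₀.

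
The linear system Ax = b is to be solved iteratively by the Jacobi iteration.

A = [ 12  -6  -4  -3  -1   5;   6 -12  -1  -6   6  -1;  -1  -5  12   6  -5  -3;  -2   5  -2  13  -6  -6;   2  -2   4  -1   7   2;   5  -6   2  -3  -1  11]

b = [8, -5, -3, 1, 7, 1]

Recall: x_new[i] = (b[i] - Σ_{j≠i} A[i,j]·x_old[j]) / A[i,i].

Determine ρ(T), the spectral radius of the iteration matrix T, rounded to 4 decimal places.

Let D = diag(12, -12, 12, 13, 7, 11); L, U the strict triangles.
T_J = -D⁻¹(L+U): T[1,3] = -(-6)/(-12) = -0.5000; T[1,1] = 0.
  T[0,:] = [+0.0000 +0.5000 +0.3333 +0.2500 +0.0833 -0.4167]
  T[1,:] = [+0.5000 +0.0000 -0.0833 -0.5000 +0.5000 -0.0833]
  T[2,:] = [+0.0833 +0.4167 +0.0000 -0.5000 +0.4167 +0.2500]
  T[3,:] = [+0.1538 -0.3846 +0.1538 +0.0000 +0.4615 +0.4615]
  T[4,:] = [-0.2857 +0.2857 -0.5714 +0.1429 +0.0000 -0.2857]
  T[5,:] = [-0.4545 +0.5455 -0.1818 +0.2727 +0.0909 +0.0000]
moduli |λ_i(T)| = 1.2216, 0.7115, 0.7115, 0.6847, 0.1666, 0.0448.
ρ(T) = max|λ| = 1.2216; 1.2216 > 1: divergent.

1.2216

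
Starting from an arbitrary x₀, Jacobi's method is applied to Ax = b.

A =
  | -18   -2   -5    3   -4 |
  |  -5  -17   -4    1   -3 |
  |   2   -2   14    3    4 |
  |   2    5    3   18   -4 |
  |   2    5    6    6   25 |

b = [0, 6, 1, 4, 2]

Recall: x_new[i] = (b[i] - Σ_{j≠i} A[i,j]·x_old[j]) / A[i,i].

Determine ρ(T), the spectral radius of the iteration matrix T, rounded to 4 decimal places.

Split A = D + L + U, D = diag(-18, -17, 14, 18, 25).
T_J = -D⁻¹(L+U): T[1,3] = -(1)/(-17) = +0.0588; T[1,1] = 0.
  T[0,:] = [+0.0000  -0.1111  -0.2778  +0.1667  -0.2222]
  T[1,:] = [-0.2941  +0.0000  -0.2353  +0.0588  -0.1765]
  T[2,:] = [-0.1429  +0.1429  +0.0000  -0.2143  -0.2857]
  T[3,:] = [-0.1111  -0.2778  -0.1667  +0.0000  +0.2222]
  T[4,:] = [-0.0800  -0.2000  -0.2400  -0.2400  +0.0000]
|roots of det(T-λI)|: 0.5409, 0.3381, 0.3291, 0.3291, 0.0516.
ρ = 0.5409; 0.5409 < 1 ⇒ converges.

0.5409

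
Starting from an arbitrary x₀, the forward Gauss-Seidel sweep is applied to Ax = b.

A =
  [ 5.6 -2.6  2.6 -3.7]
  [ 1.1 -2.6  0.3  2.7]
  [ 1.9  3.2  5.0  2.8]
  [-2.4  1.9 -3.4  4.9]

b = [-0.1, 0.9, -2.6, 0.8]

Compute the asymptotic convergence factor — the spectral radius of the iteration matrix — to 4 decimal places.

Write A = D+L+U with D = diag(5.6, -2.6, 5, 4.9).
T_GS = -(D+L)⁻¹U: row 0 first, T[0,2] = -(2.6)/(5.6) = -0.4643; later rows by forward substitution.
  T[0,:] = [+0.0000 +0.4643 -0.4643 +0.6607]
  T[1,:] = [+0.0000 +0.1964 -0.0810 +1.3180]
  T[2,:] = [+0.0000 -0.3021 +0.2283 -1.6546]
  T[3,:] = [+0.0000 -0.0584 -0.0376 -1.3355]
|roots of det(T-λI)|: 1.3217, 0.3818, 0.0291, 0.0000.
ρ(T) = max|λ| = 1.3217; 1.3217 > 1: divergent.

1.3217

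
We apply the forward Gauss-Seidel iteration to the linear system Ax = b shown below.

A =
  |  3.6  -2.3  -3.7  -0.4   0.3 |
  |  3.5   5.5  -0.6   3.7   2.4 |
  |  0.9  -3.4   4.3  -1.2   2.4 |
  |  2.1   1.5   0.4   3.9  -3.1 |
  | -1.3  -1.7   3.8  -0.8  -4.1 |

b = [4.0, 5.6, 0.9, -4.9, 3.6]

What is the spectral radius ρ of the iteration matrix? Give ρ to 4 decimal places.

1.6209

Split A = D + L + U, D = diag(3.6, 5.5, 4.3, 3.9, -4.1).
T_GS = -(D+L)⁻¹U: row 0 first, T[0,1] = -(-2.3)/(3.6) = +0.6389; later rows by forward substitution.
  T[0,:] = [+0.0000 +0.6389 +1.0278 +0.1111 -0.0833]
  T[1,:] = [+0.0000 -0.4066 -0.5449 -0.7434 -0.3833]
  T[2,:] = [+0.0000 -0.4552 -0.6460 -0.3320 -0.8438]
  T[3,:] = [+0.0000 -0.1410 -0.2776 +0.2602 +1.0737]
  T[4,:] = [+0.0000 -0.4284 -0.6445 -0.0855 -0.8062]
|roots of det(T-λI)|: 1.6209, 0.6380, 0.6233, 0.0076, 0.0000.
ρ(T) = max|λ| = 1.6209; 1.6209 > 1: divergent.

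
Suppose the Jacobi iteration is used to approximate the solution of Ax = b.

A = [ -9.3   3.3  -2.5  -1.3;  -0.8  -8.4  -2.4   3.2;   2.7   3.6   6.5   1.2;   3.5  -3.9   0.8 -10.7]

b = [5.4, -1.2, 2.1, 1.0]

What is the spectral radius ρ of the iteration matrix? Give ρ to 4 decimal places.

0.5482

Write A = D+L+U with D = diag(-9.3, -8.4, 6.5, -10.7).
Jacobi: T = -D⁻¹(L+U), T[3,1] = -(-3.9)/(-10.7) = -0.3645; T[3,3] = 0.
  T[0,:] = [+0.0000, +0.3548, -0.2688, -0.1398]
  T[1,:] = [-0.0952, +0.0000, -0.2857, +0.3810]
  T[2,:] = [-0.4154, -0.5538, +0.0000, -0.1846]
  T[3,:] = [+0.3271, -0.3645, +0.0748, +0.0000]
|λ(T)| sorted: 0.5482, 0.4604, 0.4604, 0.4301.
ρ = 0.5482; 0.5482 < 1 ⇒ converges.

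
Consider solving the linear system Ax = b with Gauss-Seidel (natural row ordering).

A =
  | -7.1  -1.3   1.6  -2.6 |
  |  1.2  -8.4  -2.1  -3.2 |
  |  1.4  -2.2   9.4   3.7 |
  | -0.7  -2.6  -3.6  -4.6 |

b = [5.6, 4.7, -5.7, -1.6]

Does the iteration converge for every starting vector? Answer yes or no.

Write A = D+L+U with D = diag(-7.1, -8.4, 9.4, -4.6).
T_GS = -(D+L)⁻¹U: row 0 first, T[0,1] = -(-1.3)/(-7.1) = -0.1831; later rows by forward substitution.
  T[0,:] = [+0.0000 -0.1831 +0.2254 -0.3662]
  T[1,:] = [+0.0000 -0.0262 -0.2178 -0.4333]
  T[2,:] = [+0.0000 +0.0211 -0.0845 -0.4405]
  T[3,:] = [+0.0000 +0.0261 +0.1550 +0.6453]
eigenvalue magnitudes: 0.5160, 0.0729, 0.0729, 0.0000.
ρ(T) = max|λ| = 0.5160; 0.5160 < 1 ⇒ converges.

yes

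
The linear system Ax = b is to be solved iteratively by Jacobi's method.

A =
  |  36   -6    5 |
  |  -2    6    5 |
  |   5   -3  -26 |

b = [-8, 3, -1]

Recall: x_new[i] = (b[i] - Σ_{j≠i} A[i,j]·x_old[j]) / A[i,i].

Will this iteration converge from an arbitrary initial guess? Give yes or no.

yes

Let D = diag(36, 6, -26); L, U the strict triangles.
Jacobi: T = -D⁻¹(L+U), T[0,1] = -(-6)/(36) = +0.1667; T[0,0] = 0.
  T[0,:] = [+0.0000  +0.1667  -0.1389]
  T[1,:] = [+0.3333  +0.0000  -0.8333]
  T[2,:] = [+0.1923  -0.1154  +0.0000]
moduli |λ_i(T)| = 0.4195, 0.2257, 0.2257.
ρ(T) = max|λ| = 0.4195; 0.4195 < 1, so it converges for any x₀.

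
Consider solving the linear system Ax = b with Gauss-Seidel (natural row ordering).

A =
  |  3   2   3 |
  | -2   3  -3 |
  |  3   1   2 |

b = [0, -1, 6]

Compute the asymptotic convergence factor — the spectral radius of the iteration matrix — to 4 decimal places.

1.5388

Let D = diag(3, 3, 2); L, U the strict triangles.
GS T = -(D+L)⁻¹U: row 0 first, T[0,1] = -(2)/(3) = -0.6667; later rows by forward substitution.
  T[0,:] = [+0.0000  -0.6667  -1.0000]
  T[1,:] = [+0.0000  -0.4444  +0.3333]
  T[2,:] = [+0.0000  +1.2222  +1.3333]
|roots of det(T-λI)|: 1.5388, 0.6499, 0.0000.
spectral radius ρ = 1.5388; 1.5388 > 1, so it fails to converge.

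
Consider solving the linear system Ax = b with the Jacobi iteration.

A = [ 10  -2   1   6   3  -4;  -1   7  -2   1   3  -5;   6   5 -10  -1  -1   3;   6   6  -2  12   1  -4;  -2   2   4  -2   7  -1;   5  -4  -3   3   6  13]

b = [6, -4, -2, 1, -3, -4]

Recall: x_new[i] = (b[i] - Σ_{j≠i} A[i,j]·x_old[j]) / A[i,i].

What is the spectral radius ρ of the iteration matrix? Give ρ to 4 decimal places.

1.1296

Let D = diag(10, 7, -10, 12, 7, 13); L, U the strict triangles.
Jacobi: T = -D⁻¹(L+U), T[1,0] = -(-1)/(7) = +0.1429; T[1,1] = 0.
  T[0,:] = [+0.0000  +0.2000  -0.1000  -0.6000  -0.3000  +0.4000]
  T[1,:] = [+0.1429  +0.0000  +0.2857  -0.1429  -0.4286  +0.7143]
  T[2,:] = [+0.6000  +0.5000  +0.0000  -0.1000  -0.1000  +0.3000]
  T[3,:] = [-0.5000  -0.5000  +0.1667  +0.0000  -0.0833  +0.3333]
  T[4,:] = [+0.2857  -0.2857  -0.5714  +0.2857  +0.0000  +0.1429]
  T[5,:] = [-0.3846  +0.3077  +0.2308  -0.2308  -0.4615  +0.0000]
|roots of det(T-λI)|: 1.1296, 0.7321, 0.7321, 0.3225, 0.3225, 0.2656.
ρ(T) = max|λ| = 1.1296; 1.1296 > 1, so it fails to converge.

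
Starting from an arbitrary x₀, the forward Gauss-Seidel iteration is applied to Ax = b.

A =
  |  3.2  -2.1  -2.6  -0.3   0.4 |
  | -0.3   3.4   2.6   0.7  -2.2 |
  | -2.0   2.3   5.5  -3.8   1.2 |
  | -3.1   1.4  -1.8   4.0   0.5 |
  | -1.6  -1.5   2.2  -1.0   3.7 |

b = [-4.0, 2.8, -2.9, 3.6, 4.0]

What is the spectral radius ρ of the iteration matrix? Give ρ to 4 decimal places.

1.5076

Diagonal D = diag(3.2, 3.4, 5.5, 4, 3.7); L, U strict lower/upper.
T_GS = -(D+L)⁻¹U: row 0 first, T[0,2] = -(-2.6)/(3.2) = +0.8125; later rows by forward substitution.
  T[0,:] = [+0.0000, +0.6562, +0.8125, +0.0938, -0.1250]
  T[1,:] = [+0.0000, +0.0579, -0.6930, -0.1976, +0.6360]
  T[2,:] = [+0.0000, +0.2144, +0.5853, +0.8076, -0.5296]
  T[3,:] = [+0.0000, +0.5848, +1.1356, +0.5053, -0.6828]
  T[4,:] = [+0.0000, +0.3378, +0.0293, -0.3832, +0.3342]
eigenvalue magnitudes: 1.5076, 0.6078, 0.5452, 0.0375, 0.0000.
ρ(T) = max|λ| = 1.5076; 1.5076 > 1, so it fails to converge.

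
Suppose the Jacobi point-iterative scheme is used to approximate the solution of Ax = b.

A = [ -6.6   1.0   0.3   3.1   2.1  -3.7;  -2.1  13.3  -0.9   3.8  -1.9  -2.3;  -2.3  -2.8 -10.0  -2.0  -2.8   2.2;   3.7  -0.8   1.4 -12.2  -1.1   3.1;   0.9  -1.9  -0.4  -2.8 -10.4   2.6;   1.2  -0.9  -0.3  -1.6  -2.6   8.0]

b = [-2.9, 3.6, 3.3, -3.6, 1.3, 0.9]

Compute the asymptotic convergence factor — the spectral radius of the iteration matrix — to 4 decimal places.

0.8500

Split A = D + L + U, D = diag(-6.6, 13.3, -10, -12.2, -10.4, 8).
Jacobi: T = -D⁻¹(L+U), T[3,0] = -(3.7)/(-12.2) = +0.3033; T[3,3] = 0.
  T[0,:] = [+0.0000 +0.1515 +0.0455 +0.4697 +0.3182 -0.5606]
  T[1,:] = [+0.1579 +0.0000 +0.0677 -0.2857 +0.1429 +0.1729]
  T[2,:] = [-0.2300 -0.2800 +0.0000 -0.2000 -0.2800 +0.2200]
  T[3,:] = [+0.3033 -0.0656 +0.1148 +0.0000 -0.0902 +0.2541]
  T[4,:] = [+0.0865 -0.1827 -0.0385 -0.2692 +0.0000 +0.2500]
  T[5,:] = [-0.1500 +0.1125 +0.0375 +0.2000 +0.3250 +0.0000]
moduli |λ_i(T)| = 0.8500, 0.3336, 0.2612, 0.2408, 0.2408, 0.1891.
spectral radius ρ = 0.8500; 0.8500 < 1, so it converges for any x₀.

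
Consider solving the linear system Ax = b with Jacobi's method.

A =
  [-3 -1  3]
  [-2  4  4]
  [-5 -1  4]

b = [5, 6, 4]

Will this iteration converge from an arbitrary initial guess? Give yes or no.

no

A = D + L + U where D = diag(-3, 4, 4).
Jacobi T = -D⁻¹(L+U): T[0,1] = -(-1)/(-3) = -0.3333; T[0,0] = 0.
  T[0,:] = [+0.0000 -0.3333 +1.0000]
  T[1,:] = [+0.5000 +0.0000 -1.0000]
  T[2,:] = [+1.2500 +0.2500 +0.0000]
moduli |λ_i(T)| = 1.1433, 0.6883, 0.6883.
ρ = 1.1433; 1.1433 > 1 ⇒ diverges.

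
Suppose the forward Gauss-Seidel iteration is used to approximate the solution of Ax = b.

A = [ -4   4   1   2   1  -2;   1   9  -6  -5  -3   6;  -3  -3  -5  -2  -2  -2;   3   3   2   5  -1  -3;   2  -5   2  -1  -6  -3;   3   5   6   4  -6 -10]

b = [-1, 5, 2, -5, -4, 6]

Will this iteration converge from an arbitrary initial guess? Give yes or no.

no

Let D = diag(-4, 9, -5, 5, -6, -10); L, U the strict triangles.
GS T = -(D+L)⁻¹U: row 0 first, T[0,2] = -(1)/(-4) = +0.2500; later rows by forward substitution.
  T[0,:] = [+0.0000  +1.0000  +0.2500  +0.5000  +0.2500  -0.5000]
  T[1,:] = [+0.0000  -0.1111  +0.6389  +0.5000  +0.3056  -0.6111]
  T[2,:] = [+0.0000  -0.5333  -0.5333  -1.0000  -0.7333  +0.2667]
  T[3,:] = [+0.0000  -0.3200  -0.3200  -0.2000  +0.1600  +1.1600]
  T[4,:] = [+0.0000  +0.3015  -0.5735  -0.5500  -0.4424  -0.2619]
  T[5,:] = [+0.0000  -0.3844  +0.2906  +0.0500  +0.1172  +0.3256]
eigenvalue magnitudes: 1.2617, 0.3901, 0.3256, 0.2234, 0.2234, 0.0000.
ρ(T) = max|λ| = 1.2617; 1.2617 > 1: divergent.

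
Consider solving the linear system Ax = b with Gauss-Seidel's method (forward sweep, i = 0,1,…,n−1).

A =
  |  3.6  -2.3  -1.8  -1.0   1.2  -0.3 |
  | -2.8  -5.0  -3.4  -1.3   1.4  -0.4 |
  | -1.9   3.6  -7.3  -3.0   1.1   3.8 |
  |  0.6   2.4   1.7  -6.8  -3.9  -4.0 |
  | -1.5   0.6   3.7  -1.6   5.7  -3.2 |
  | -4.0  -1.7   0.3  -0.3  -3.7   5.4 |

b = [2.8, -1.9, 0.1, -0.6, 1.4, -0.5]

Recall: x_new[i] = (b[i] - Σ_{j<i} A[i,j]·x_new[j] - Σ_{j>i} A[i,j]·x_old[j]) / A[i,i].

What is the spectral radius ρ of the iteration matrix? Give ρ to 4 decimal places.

1.5777

Split A = D + L + U, D = diag(3.6, -5, -7.3, -6.8, 5.7, 5.4).
Gauss-Seidel: T = -(D+L)⁻¹U, row 0 first, T[0,5] = -(-0.3)/(3.6) = +0.0833; later rows by forward substitution.
  T[0,:] = [+0.0000  +0.6389  +0.5000  +0.2778  -0.3333  +0.0833]
  T[1,:] = [+0.0000  -0.3578  -0.9600  -0.4156  +0.4667  -0.1267]
  T[2,:] = [+0.0000  -0.3427  -0.6036  -0.6882  +0.4676  +0.4364]
  T[3,:] = [+0.0000  -0.1556  -0.4456  -0.2942  -0.3213  -0.5165]
  T[4,:] = [+0.0000  +0.3846  +0.4993  +0.4810  -0.5306  +0.1684]
  T[5,:] = [+0.0000  +0.6345  +0.4191  +0.4264  -0.5074  +0.0843]
|roots of det(T-λI)|: 1.5777, 0.4923, 0.4923, 0.3337, 0.3337, 0.0000.
ρ(T) = max|λ| = 1.5777; 1.5777 > 1, so it fails to converge.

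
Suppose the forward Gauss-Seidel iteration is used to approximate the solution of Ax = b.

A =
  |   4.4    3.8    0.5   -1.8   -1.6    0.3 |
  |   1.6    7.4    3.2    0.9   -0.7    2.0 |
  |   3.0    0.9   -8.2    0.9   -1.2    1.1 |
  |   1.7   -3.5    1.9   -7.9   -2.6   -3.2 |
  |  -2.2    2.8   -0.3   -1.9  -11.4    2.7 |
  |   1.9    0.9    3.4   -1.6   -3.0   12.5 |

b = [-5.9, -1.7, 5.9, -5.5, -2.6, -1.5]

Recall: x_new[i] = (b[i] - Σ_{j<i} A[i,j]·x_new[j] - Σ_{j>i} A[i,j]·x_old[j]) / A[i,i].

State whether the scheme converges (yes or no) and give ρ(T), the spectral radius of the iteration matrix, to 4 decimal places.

Write A = D+L+U with D = diag(4.4, 7.4, -8.2, -7.9, -11.4, 12.5).
GS T = -(D+L)⁻¹U: row 0 first, T[0,3] = -(-1.8)/(4.4) = +0.4091; later rows by forward substitution.
  T[0,:] = [+0.0000 -0.8636 -0.1136 +0.4091 +0.3636 -0.0682]
  T[1,:] = [+0.0000 +0.1867 -0.4079 -0.2101 +0.0160 -0.2555]
  T[2,:] = [+0.0000 -0.2955 -0.0863 +0.2364 -0.0116 +0.0812]
  T[3,:] = [+0.0000 -0.3396 +0.1355 +0.2380 -0.2607 -0.2870]
  T[4,:] = [+0.0000 +0.2769 -0.0986 -0.1764 -0.0225 +0.2329]
  T[5,:] = [+0.0000 +0.2212 +0.0638 -0.1232 -0.0921 +0.0259]
eigenvalue magnitudes: 0.7477, 0.3056, 0.2017, 0.2017, 0.0522, 0.0000.
spectral radius ρ = 0.7477; 0.7477 < 1 ⇒ converges.

yes, ρ = 0.7477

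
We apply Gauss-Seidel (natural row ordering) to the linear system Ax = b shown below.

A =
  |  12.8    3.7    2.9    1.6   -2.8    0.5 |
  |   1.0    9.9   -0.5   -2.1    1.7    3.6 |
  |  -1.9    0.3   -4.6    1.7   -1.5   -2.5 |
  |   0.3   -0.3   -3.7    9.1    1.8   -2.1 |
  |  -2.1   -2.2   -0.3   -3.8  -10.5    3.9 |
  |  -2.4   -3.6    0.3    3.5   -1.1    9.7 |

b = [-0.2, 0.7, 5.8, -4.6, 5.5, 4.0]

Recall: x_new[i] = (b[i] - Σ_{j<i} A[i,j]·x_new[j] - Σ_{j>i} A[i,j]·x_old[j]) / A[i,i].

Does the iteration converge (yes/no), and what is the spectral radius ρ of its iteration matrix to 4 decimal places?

yes, ρ = 0.6102

Split A = D + L + U, D = diag(12.8, 9.9, -4.6, 9.1, -10.5, 9.7).
GS T = -(D+L)⁻¹U: row 0 first, T[0,4] = -(-2.8)/(12.8) = +0.2188; later rows by forward substitution.
  T[0,:] = [+0.0000, -0.2891, -0.2266, -0.1250, +0.2188, -0.0391]
  T[1,:] = [+0.0000, +0.0292, +0.0734, +0.2247, -0.1938, -0.3597]
  T[2,:] = [+0.0000, +0.1213, +0.0984, +0.4359, -0.4291, -0.5508]
  T[3,:] = [+0.0000, +0.0598, +0.0499, +0.1887, -0.3859, -0.0038]
  T[4,:] = [+0.0000, +0.0266, +0.0091, -0.1029, +0.1488, +0.4717]
  T[5,:] = [+0.0000, -0.0830, -0.0488, -0.0408, +0.1516, -0.0713]
|λ(T)| sorted: 0.6102, 0.3324, 0.1169, 0.1169, 0.0354, 0.0000.
spectral radius ρ = 0.6102; 0.6102 < 1, so it converges for any x₀.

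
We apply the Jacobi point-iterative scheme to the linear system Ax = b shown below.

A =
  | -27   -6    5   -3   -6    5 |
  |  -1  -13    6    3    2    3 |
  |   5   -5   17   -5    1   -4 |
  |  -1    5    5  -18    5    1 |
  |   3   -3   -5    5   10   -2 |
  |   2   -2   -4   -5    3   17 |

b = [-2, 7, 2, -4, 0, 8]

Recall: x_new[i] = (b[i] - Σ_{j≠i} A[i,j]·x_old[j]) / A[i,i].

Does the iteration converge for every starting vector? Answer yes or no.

Write A = D+L+U with D = diag(-27, -13, 17, -18, 10, 17).
T_J = -D⁻¹(L+U): T[2,5] = -(-4)/(17) = +0.2353; T[2,2] = 0.
  T[0,:] = [+0.0000  -0.2222  +0.1852  -0.1111  -0.2222  +0.1852]
  T[1,:] = [-0.0769  +0.0000  +0.4615  +0.2308  +0.1538  +0.2308]
  T[2,:] = [-0.2941  +0.2941  +0.0000  +0.2941  -0.0588  +0.2353]
  T[3,:] = [-0.0556  +0.2778  +0.2778  +0.0000  +0.2778  +0.0556]
  T[4,:] = [-0.3000  +0.3000  +0.5000  -0.5000  +0.0000  +0.2000]
  T[5,:] = [-0.1176  +0.1176  +0.2353  +0.2941  -0.1765  +0.0000]
|eigenvalues of T|: 0.8357, 0.5219, 0.5219, 0.2802, 0.2573, 0.1064.
spectral radius ρ = 0.8357; 0.8357 < 1 ⇒ converges.

yes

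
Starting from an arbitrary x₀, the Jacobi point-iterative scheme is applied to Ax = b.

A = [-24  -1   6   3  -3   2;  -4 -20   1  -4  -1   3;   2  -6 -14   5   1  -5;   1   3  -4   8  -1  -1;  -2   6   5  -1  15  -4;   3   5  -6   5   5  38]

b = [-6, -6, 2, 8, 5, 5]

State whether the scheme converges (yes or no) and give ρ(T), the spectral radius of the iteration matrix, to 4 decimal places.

Split A = D + L + U, D = diag(-24, -20, -14, 8, 15, 38).
Jacobi T = -D⁻¹(L+U): T[4,5] = -(-4)/(15) = +0.2667; T[4,4] = 0.
  T[0,:] = [+0.0000  -0.0417  +0.2500  +0.1250  -0.1250  +0.0833]
  T[1,:] = [-0.2000  +0.0000  +0.0500  -0.2000  -0.0500  +0.1500]
  T[2,:] = [+0.1429  -0.4286  +0.0000  +0.3571  +0.0714  -0.3571]
  T[3,:] = [-0.1250  -0.3750  +0.5000  +0.0000  +0.1250  +0.1250]
  T[4,:] = [+0.1333  -0.4000  -0.3333  +0.0667  +0.0000  +0.2667]
  T[5,:] = [-0.0789  -0.1316  +0.1579  -0.1316  -0.1316  +0.0000]
eigenvalue magnitudes: 0.6081, 0.3637, 0.3637, 0.2763, 0.2763, 0.2123.
spectral radius ρ = 0.6081; 0.6081 < 1: convergent.

yes, ρ = 0.6081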